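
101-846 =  - 745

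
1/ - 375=-1 + 374/375 = -  0.00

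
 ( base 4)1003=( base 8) 103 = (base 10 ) 67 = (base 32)23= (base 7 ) 124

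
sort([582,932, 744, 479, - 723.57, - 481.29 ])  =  [ - 723.57, - 481.29, 479, 582,744 , 932 ] 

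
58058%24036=9986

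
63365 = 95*667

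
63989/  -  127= - 63989/127 = -503.85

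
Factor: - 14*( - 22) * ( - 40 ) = - 2^5*5^1 * 7^1*11^1 = - 12320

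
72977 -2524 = 70453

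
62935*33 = 2076855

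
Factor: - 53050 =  - 2^1  *5^2*1061^1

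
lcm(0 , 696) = 0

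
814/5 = 814/5 = 162.80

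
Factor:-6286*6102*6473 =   -  248285974356 = - 2^2* 3^3  *  7^1*113^1 * 449^1*6473^1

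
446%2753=446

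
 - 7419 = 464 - 7883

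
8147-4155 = 3992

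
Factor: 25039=7^3*73^1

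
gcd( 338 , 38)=2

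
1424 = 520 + 904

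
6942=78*89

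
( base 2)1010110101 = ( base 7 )2010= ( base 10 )693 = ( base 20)1ed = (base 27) PI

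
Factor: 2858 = 2^1*1429^1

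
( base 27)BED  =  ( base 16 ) 20DA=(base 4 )2003122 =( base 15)275a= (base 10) 8410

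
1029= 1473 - 444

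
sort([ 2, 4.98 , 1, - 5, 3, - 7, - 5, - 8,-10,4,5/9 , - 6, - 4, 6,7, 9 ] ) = [- 10, - 8, - 7,- 6, - 5, - 5,-4, 5/9,  1,2 , 3, 4,  4.98, 6, 7, 9 ] 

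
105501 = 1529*69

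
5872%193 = 82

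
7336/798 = 9+11/57 = 9.19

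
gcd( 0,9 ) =9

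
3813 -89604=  -85791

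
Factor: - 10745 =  - 5^1*7^1 * 307^1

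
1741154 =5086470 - 3345316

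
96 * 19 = 1824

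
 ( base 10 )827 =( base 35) NM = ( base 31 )QL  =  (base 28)11f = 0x33B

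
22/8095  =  22/8095 = 0.00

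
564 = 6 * 94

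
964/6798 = 482/3399=0.14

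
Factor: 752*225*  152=25718400=2^7*3^2*5^2 * 19^1 * 47^1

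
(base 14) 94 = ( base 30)4A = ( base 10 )130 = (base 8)202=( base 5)1010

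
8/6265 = 8/6265  =  0.00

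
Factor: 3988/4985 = 4/5= 2^2 *5^( -1) 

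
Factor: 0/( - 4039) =0  =  0^1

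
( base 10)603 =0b1001011011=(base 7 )1521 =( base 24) 113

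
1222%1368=1222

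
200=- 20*( - 10)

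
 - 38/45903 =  - 38/45903 = - 0.00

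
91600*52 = 4763200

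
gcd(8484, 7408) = 4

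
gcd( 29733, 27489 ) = 561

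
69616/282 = 34808/141 = 246.87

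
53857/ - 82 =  - 657+ 17/82 = - 656.79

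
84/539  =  12/77 = 0.16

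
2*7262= 14524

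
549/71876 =549/71876 = 0.01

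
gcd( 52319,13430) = 1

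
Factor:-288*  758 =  - 218304 = - 2^6* 3^2* 379^1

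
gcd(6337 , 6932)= 1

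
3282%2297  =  985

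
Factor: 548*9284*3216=2^8*3^1*11^1*67^1*137^1*211^1 = 16361824512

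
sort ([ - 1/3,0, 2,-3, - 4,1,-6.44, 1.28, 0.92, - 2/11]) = [ - 6.44, - 4, - 3 , - 1/3, - 2/11, 0  ,  0.92, 1, 1.28, 2]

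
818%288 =242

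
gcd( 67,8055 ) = 1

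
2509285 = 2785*901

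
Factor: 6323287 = 31^1 *203977^1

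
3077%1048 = 981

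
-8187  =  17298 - 25485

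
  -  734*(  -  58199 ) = 42718066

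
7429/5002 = 1+2427/5002=1.49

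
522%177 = 168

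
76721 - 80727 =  - 4006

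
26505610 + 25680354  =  52185964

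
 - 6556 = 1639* (-4) 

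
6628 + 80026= 86654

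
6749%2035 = 644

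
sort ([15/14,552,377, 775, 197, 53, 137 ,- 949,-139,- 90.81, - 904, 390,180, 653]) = [ - 949, - 904,-139, - 90.81,  15/14,53,  137,180,197, 377, 390,552, 653,  775] 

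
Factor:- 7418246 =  - 2^1*11^1*19^1*17747^1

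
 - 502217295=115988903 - 618206198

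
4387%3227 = 1160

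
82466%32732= 17002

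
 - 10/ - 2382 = 5/1191 = 0.00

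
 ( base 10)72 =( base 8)110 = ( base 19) 3F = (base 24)30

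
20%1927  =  20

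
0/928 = 0 = 0.00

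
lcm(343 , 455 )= 22295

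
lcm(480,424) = 25440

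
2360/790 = 2 +78/79 =2.99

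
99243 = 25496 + 73747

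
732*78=57096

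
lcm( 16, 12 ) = 48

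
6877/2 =6877/2 = 3438.50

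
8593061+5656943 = 14250004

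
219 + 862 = 1081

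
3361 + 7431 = 10792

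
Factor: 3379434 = 2^1 *3^1  *  31^1*18169^1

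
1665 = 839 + 826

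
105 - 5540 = -5435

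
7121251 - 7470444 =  - 349193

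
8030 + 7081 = 15111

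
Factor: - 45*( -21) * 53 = 50085= 3^3*5^1 * 7^1 * 53^1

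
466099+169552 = 635651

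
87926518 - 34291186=53635332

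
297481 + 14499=311980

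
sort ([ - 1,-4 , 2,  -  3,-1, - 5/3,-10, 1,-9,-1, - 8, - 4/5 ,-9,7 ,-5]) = [ - 10, - 9,-9,-8, - 5,-4,-3, - 5/3, -1, - 1,-1, - 4/5, 1,2,  7]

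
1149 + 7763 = 8912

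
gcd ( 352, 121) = 11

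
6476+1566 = 8042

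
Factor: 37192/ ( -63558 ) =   -  18596/31779=-  2^2*3^( - 3 ) * 11^( - 1 )*107^(-1)*4649^1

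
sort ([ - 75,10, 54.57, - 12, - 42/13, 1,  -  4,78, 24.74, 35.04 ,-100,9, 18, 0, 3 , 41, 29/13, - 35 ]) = [-100,-75, - 35, - 12,-4,-42/13, 0, 1, 29/13,3, 9,10,18  ,  24.74,35.04  ,  41, 54.57,78]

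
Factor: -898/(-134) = 449/67= 67^( - 1)*449^1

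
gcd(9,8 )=1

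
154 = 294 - 140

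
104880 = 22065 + 82815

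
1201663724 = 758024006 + 443639718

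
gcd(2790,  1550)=310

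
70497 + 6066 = 76563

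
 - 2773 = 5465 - 8238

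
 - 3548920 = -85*41752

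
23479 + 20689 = 44168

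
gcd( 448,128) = 64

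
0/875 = 0 = 0.00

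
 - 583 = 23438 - 24021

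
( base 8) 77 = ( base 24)2F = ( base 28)27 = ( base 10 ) 63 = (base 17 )3C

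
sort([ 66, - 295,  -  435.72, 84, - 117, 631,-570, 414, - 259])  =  [  -  570, - 435.72,-295,-259, - 117,66, 84 , 414,631]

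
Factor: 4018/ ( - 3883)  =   - 2^1*7^2*11^( - 1 )*41^1*353^( -1)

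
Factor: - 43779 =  - 3^1*14593^1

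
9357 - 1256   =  8101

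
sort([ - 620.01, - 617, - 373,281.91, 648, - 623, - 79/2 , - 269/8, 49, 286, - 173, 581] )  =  [ - 623, - 620.01, - 617, - 373, - 173, - 79/2, - 269/8, 49, 281.91, 286, 581,648]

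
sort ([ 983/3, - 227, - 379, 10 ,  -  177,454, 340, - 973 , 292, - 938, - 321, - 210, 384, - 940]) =[ - 973,-940,-938, - 379, - 321,-227, - 210,  -  177, 10, 292,983/3,340, 384, 454] 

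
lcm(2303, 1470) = 69090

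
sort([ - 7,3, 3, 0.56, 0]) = [ - 7,0,0.56,3,3 ]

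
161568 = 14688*11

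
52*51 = 2652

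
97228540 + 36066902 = 133295442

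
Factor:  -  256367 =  -19^1*103^1 *131^1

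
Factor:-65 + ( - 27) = - 2^2*23^1 = -92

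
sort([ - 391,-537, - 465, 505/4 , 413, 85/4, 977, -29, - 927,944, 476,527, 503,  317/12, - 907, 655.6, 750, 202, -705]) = [ - 927 ,-907, - 705, - 537, - 465,- 391, - 29, 85/4,317/12, 505/4,202 , 413, 476, 503,527,655.6, 750,944, 977 ] 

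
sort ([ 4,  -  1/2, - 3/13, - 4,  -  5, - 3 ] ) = [ - 5, - 4, - 3, - 1/2, - 3/13, 4]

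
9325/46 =202 + 33/46  =  202.72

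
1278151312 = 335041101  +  943110211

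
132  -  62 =70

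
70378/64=1099 + 21/32= 1099.66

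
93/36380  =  93/36380 = 0.00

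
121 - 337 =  - 216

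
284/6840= 71/1710 = 0.04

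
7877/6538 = 7877/6538 = 1.20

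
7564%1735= 624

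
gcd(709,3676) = 1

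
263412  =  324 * 813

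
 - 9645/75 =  - 129 + 2/5 = - 128.60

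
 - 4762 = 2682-7444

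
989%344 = 301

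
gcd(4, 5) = 1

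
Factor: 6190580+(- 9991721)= - 3801141 = -3^3 * 23^1 * 6121^1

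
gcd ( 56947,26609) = 11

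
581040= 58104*10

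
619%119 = 24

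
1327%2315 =1327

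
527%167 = 26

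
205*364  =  74620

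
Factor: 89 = 89^1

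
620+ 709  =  1329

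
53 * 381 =20193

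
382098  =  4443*86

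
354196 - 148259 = 205937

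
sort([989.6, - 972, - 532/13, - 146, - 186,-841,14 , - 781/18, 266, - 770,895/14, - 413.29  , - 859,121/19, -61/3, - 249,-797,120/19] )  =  [ - 972, - 859,-841, - 797,-770,-413.29, - 249, - 186,  -  146, - 781/18, - 532/13, - 61/3,120/19,121/19,14,895/14,266,989.6]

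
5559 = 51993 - 46434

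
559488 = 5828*96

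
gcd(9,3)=3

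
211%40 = 11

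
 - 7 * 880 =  - 6160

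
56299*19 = 1069681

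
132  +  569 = 701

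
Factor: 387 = 3^2*43^1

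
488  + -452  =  36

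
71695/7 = 71695/7 = 10242.14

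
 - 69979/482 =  -146 + 393/482=-145.18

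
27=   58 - 31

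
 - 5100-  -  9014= 3914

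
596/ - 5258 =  - 1 + 2331/2629=- 0.11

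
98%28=14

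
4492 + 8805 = 13297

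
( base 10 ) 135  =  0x87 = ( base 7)252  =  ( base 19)72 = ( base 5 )1020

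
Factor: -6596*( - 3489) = 2^2*3^1*17^1*97^1*1163^1 = 23013444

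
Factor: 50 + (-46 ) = 4 = 2^2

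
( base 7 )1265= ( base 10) 488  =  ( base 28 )hc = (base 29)go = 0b111101000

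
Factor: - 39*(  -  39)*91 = 3^2 * 7^1*13^3 = 138411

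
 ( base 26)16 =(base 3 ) 1012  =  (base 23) 19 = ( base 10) 32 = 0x20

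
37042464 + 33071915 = 70114379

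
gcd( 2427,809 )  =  809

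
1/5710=1/5710 =0.00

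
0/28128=0 = 0.00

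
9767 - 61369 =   -  51602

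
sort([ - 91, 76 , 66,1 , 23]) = [ - 91,1,23,66, 76 ]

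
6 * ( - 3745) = - 22470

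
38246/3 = 38246/3 = 12748.67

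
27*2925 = 78975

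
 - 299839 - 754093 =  - 1053932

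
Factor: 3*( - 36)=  - 108 = - 2^2*3^3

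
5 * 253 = 1265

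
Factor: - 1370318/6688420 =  - 685159/3344210 = - 2^(- 1)*5^( - 1)*19^1*36061^1*334421^( - 1 ) 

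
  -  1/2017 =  - 1 + 2016/2017 = - 0.00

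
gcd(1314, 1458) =18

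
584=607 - 23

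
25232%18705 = 6527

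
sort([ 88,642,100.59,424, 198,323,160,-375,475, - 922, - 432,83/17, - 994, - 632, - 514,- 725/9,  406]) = [ -994, - 922, - 632,-514, - 432, - 375,  -  725/9,83/17,88,100.59,160,198,323, 406, 424,475,642]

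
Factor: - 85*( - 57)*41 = 198645 = 3^1*5^1 * 17^1*19^1*41^1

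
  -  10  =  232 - 242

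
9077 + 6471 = 15548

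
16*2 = 32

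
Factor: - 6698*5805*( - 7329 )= 2^1*3^4 * 5^1*7^1*17^1*43^1*197^1*349^1 = 284965371810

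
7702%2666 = 2370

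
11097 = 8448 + 2649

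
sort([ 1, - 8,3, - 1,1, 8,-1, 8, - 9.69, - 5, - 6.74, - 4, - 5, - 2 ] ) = [ - 9.69, - 8, - 6.74, - 5, - 5, - 4, - 2, - 1, - 1, 1,1, 3, 8, 8] 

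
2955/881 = 2955/881 = 3.35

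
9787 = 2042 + 7745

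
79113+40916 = 120029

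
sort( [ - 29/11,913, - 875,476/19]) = [-875 , - 29/11, 476/19, 913]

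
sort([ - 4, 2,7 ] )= [ - 4, 2, 7 ] 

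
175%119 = 56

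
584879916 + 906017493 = 1490897409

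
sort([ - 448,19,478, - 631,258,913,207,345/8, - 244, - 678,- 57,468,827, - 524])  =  [ - 678,-631, - 524, - 448, - 244, - 57,19, 345/8,207,258,468, 478, 827,  913]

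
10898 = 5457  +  5441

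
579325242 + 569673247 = 1148998489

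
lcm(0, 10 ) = 0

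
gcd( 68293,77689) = 1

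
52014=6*8669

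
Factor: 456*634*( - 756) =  - 2^6*3^4 * 7^1*19^1*317^1 = - 218562624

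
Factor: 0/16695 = 0 = 0^1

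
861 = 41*21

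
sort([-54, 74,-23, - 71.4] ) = [ - 71.4, -54, -23, 74]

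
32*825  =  26400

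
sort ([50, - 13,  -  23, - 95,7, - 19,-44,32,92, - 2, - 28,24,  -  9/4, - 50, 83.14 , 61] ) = [ - 95,- 50, - 44,-28,  -  23 ,  -  19, - 13,-9/4, - 2, 7,24,32, 50,  61,83.14,92] 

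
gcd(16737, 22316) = 5579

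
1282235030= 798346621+483888409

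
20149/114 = 176 + 85/114 = 176.75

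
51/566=51/566= 0.09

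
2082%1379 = 703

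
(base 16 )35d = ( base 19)276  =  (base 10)861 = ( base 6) 3553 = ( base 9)1156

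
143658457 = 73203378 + 70455079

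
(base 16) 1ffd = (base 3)102020022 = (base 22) GK5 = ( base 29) 9lb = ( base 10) 8189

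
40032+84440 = 124472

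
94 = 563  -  469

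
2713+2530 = 5243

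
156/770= 78/385 = 0.20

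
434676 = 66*6586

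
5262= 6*877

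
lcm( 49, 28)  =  196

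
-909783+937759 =27976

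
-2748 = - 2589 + -159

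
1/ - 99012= - 1/99012 = -  0.00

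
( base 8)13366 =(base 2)1011011110110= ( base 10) 5878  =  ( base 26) 8I2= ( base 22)C34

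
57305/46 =57305/46= 1245.76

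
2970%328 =18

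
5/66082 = 5/66082 = 0.00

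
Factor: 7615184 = 2^4*17^1 * 27997^1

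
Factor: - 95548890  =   - 2^1*3^1 *5^1*3184963^1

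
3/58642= 3/58642 = 0.00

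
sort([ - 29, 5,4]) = [  -  29, 4,5]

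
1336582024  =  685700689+650881335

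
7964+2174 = 10138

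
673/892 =673/892=0.75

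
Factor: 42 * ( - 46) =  - 1932 = - 2^2*3^1*7^1 * 23^1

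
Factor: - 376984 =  - 2^3*47123^1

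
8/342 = 4/171 = 0.02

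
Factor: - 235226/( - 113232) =2^(  -  3 )*3^(  -  1 )*7^( - 1) * 349^1= 349/168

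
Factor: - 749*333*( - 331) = 3^2 * 7^1 * 37^1*107^1 * 331^1 = 82557027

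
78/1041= 26/347  =  0.07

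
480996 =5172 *93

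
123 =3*41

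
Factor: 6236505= 3^2 * 5^1*11^1*43^1 * 293^1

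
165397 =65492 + 99905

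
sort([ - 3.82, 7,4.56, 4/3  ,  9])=[ - 3.82, 4/3,4.56,7,9] 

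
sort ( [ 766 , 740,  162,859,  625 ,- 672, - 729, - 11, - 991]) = [-991, - 729,-672, - 11, 162,625,740, 766,859 ] 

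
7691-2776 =4915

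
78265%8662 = 307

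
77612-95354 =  - 17742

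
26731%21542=5189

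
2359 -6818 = -4459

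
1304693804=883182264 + 421511540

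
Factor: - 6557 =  - 79^1 * 83^1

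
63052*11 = 693572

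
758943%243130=29553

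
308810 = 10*30881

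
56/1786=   28/893= 0.03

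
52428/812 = 13107/203  =  64.57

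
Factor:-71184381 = - 3^1 *619^1 * 38333^1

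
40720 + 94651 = 135371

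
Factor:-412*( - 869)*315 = 112778820 = 2^2*3^2*5^1 * 7^1*11^1*79^1*103^1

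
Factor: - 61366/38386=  - 30683/19193 =-  17^( - 1)*61^1*503^1*1129^( - 1)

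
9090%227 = 10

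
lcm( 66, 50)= 1650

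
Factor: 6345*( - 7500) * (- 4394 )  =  2^3*3^4*5^5*13^3 * 47^1 = 209099475000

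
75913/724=104 + 617/724 = 104.85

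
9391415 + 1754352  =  11145767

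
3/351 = 1/117=0.01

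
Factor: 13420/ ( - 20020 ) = -61/91  =  -7^ (- 1 ) * 13^( - 1 )*61^1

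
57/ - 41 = -57/41=- 1.39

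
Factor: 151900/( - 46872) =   -  175/54 = - 2^( - 1 )*3^( - 3) * 5^2 * 7^1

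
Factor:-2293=-2293^1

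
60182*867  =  52177794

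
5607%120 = 87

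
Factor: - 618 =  - 2^1*3^1*103^1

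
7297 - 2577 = 4720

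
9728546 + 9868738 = 19597284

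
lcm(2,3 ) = 6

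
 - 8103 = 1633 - 9736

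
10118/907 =10118/907 = 11.16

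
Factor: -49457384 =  - 2^3*167^1 *37019^1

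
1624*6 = 9744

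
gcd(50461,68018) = 1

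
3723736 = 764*4874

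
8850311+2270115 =11120426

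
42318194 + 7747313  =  50065507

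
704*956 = 673024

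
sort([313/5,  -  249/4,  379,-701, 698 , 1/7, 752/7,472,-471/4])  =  [-701,  -  471/4 , - 249/4,  1/7, 313/5, 752/7, 379, 472, 698]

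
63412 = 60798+2614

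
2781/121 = 22 + 119/121 =22.98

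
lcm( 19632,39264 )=39264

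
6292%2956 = 380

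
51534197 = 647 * 79651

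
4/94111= 4/94111 = 0.00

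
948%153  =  30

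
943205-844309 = 98896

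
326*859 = 280034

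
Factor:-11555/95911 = -5^1*2311^1*95911^( - 1 ) 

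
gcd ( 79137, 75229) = 977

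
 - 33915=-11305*3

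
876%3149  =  876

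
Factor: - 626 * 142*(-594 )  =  52801848 = 2^3 * 3^3*11^1*71^1*313^1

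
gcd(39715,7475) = 65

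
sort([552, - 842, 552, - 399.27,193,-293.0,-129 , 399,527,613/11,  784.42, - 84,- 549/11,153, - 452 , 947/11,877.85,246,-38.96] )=[-842,-452, - 399.27,-293.0, - 129, - 84,-549/11,- 38.96,613/11, 947/11,153, 193,  246, 399,527 , 552, 552 , 784.42, 877.85 ] 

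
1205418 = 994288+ 211130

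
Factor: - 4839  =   - 3^1*1613^1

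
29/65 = 29/65 =0.45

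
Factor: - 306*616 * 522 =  - 98394912 = - 2^5 *3^4*7^1*11^1*17^1*29^1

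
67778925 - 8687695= 59091230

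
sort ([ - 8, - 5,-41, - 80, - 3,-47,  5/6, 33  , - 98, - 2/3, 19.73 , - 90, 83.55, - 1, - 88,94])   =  [  -  98,  -  90, - 88, - 80, - 47, - 41, - 8, - 5, - 3, - 1,-2/3, 5/6 , 19.73,33, 83.55, 94]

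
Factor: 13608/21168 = 2^(  -  1 )*3^2*7^ (-1) = 9/14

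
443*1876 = 831068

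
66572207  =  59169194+7403013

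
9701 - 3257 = 6444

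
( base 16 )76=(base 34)3G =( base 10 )118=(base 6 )314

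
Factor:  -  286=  - 2^1*11^1*13^1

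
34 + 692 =726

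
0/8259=0 = 0.00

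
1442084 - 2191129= - 749045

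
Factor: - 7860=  - 2^2*3^1*5^1 * 131^1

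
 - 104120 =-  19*5480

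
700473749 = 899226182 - 198752433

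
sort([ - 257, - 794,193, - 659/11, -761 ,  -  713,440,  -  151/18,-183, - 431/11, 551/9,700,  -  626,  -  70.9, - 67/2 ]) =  [-794, - 761,  -  713, - 626, - 257, - 183, - 70.9,-659/11,- 431/11 , - 67/2,  -  151/18,551/9 , 193, 440, 700]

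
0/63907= 0 = 0.00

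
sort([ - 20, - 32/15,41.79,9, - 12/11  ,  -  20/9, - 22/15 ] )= [ - 20, - 20/9 , -32/15, -22/15, - 12/11,9, 41.79]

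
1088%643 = 445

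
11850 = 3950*3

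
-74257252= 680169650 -754426902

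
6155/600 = 10 + 31/120 = 10.26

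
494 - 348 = 146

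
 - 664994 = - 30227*22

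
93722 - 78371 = 15351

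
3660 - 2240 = 1420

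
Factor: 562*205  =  115210=2^1*5^1* 41^1 * 281^1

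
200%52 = 44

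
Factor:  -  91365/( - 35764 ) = 2^( - 2 ) * 3^1 * 5^1*6091^1  *8941^ (- 1 ) 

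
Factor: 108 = 2^2*3^3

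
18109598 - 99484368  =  - 81374770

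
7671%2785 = 2101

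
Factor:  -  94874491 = -569^1*166739^1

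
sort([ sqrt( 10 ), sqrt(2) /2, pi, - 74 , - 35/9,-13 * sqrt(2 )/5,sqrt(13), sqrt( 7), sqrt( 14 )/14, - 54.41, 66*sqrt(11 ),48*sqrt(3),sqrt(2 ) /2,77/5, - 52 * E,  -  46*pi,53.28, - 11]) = [ - 46* pi, - 52*E,-74 , - 54.41,- 11, - 35/9, - 13* sqrt(2 )/5,  sqrt(  14 ) /14,sqrt( 2 )/2,sqrt(2) /2,sqrt(7 ),pi, sqrt(10),sqrt( 13), 77/5,53.28,48*sqrt(3 ), 66*sqrt ( 11) ]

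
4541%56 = 5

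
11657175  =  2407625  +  9249550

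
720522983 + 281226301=1001749284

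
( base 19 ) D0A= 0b1001001011111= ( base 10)4703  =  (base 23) 8kb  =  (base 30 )56n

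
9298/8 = 4649/4 = 1162.25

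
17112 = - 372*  ( - 46)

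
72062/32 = 36031/16= 2251.94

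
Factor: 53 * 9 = 477 = 3^2*53^1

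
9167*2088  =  19140696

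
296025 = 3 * 98675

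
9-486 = -477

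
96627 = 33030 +63597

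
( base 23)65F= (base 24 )5HG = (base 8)6350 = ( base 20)854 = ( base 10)3304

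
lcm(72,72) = 72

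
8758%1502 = 1248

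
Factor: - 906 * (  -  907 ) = 821742 = 2^1*3^1  *  151^1*907^1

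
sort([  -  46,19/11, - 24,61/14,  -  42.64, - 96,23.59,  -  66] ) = [-96,-66, - 46, - 42.64, - 24,19/11, 61/14, 23.59]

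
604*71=42884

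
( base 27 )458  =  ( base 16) BF3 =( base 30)3bt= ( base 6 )22055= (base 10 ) 3059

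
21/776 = 21/776=0.03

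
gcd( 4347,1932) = 483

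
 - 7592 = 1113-8705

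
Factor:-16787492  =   - 2^2*31^1 * 37^1*3659^1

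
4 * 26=104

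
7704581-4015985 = 3688596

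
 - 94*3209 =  - 301646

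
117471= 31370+86101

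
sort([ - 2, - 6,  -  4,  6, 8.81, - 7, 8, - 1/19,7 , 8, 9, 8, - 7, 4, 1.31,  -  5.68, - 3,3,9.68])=[ - 7 , - 7,-6, - 5.68,-4, - 3, - 2, - 1/19,  1.31, 3,4,6, 7, 8,8,8,8.81 , 9, 9.68]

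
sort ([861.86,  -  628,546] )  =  [  -  628, 546, 861.86]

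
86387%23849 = 14840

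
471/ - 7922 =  - 471/7922= - 0.06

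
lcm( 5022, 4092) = 110484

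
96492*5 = 482460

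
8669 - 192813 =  - 184144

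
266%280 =266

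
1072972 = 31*34612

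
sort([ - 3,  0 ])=[ - 3, 0] 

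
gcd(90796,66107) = 1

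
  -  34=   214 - 248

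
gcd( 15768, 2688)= 24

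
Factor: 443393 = 31^1 *14303^1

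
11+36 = 47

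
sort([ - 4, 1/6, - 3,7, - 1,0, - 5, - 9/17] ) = [ -5, - 4,-3, -1, - 9/17, 0,  1/6,7]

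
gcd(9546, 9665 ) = 1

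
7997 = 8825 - 828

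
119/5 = 23+4/5 =23.80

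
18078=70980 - 52902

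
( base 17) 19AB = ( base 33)726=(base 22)FJH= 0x1E0F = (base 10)7695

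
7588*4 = 30352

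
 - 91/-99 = 91/99 = 0.92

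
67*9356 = 626852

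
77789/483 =77789/483 = 161.05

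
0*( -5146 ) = 0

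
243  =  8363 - 8120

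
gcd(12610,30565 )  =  5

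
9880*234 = 2311920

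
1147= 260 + 887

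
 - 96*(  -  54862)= 5266752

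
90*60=5400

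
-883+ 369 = -514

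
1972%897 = 178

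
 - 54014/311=-174 + 100/311 = - 173.68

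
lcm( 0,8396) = 0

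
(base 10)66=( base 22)30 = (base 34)1W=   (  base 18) 3C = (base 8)102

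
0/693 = 0  =  0.00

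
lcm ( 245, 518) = 18130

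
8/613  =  8/613 = 0.01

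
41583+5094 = 46677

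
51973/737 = 70 + 383/737 = 70.52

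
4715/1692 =2 + 1331/1692 = 2.79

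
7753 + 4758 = 12511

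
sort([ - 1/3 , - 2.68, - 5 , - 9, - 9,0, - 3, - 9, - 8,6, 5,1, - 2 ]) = [ - 9, - 9, - 9, - 8  , - 5, - 3 , - 2.68, - 2,-1/3, 0, 1, 5, 6] 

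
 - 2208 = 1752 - 3960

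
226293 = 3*75431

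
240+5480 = 5720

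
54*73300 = 3958200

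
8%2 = 0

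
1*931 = 931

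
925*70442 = 65158850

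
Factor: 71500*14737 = 2^2* 5^3*11^1*13^1*14737^1 = 1053695500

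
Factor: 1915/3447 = 5/9 = 3^( - 2 )*5^1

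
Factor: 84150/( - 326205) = -170/659 = - 2^1*5^1*17^1*659^( - 1) 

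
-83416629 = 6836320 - 90252949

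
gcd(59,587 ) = 1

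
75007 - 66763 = 8244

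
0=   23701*0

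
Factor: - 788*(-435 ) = 2^2 * 3^1 * 5^1 * 29^1*197^1= 342780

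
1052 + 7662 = 8714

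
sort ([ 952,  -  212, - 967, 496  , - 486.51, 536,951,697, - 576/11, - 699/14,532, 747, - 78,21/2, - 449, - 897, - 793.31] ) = [ - 967, - 897, - 793.31, - 486.51, - 449, - 212 ,  -  78,-576/11,  -  699/14,21/2,496,532,536, 697,747, 951,952 ]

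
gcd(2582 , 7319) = 1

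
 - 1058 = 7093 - 8151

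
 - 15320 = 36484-51804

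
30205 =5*6041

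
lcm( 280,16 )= 560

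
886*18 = 15948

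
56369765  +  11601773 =67971538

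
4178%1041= 14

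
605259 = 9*67251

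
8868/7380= 739/615=1.20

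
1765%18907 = 1765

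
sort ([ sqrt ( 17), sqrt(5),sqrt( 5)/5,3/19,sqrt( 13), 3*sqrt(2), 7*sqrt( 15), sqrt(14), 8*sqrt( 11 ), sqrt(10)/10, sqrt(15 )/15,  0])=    [ 0 , 3/19,sqrt( 15 ) /15,sqrt( 10)/10,  sqrt( 5 ) /5, sqrt (5 ), sqrt( 13), sqrt( 14), sqrt(17 ),  3 * sqrt( 2), 8 * sqrt (11),  7 * sqrt( 15 ) ] 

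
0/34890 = 0 = 0.00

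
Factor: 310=2^1*5^1*31^1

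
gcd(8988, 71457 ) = 3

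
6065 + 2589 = 8654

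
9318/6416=4659/3208 = 1.45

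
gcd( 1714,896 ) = 2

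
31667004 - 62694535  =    -  31027531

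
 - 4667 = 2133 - 6800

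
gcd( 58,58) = 58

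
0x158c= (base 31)5mt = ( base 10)5516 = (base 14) 2020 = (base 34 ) 4Q8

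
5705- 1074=4631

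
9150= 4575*2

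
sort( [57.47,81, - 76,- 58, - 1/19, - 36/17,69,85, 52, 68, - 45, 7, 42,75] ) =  [ - 76, - 58, - 45, - 36/17 , - 1/19,7,42,52,57.47,68, 69,75,81, 85 ] 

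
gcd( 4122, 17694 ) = 18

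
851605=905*941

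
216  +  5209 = 5425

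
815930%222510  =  148400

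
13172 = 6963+6209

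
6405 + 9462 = 15867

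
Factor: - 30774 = -2^1*3^1 * 23^1 * 223^1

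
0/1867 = 0 = 0.00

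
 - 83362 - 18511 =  - 101873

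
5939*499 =2963561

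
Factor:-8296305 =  - 3^1*5^1*61^1*9067^1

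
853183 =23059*37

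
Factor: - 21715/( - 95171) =5^1*19^( - 1) * 43^1*101^1*5009^( - 1) 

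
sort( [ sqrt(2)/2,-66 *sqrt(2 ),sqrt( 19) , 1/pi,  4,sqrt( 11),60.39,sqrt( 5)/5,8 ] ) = [ - 66 * sqrt( 2),1/pi, sqrt( 5)/5,sqrt( 2 ) /2,sqrt(11 ),4,sqrt( 19 ),8,60.39]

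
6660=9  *740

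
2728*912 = 2487936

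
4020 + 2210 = 6230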